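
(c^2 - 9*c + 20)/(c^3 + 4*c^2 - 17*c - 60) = (c - 5)/(c^2 + 8*c + 15)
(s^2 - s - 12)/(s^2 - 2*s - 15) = (s - 4)/(s - 5)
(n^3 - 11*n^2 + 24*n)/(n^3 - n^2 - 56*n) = (n - 3)/(n + 7)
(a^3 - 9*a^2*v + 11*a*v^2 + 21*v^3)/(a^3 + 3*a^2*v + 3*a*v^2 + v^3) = (a^2 - 10*a*v + 21*v^2)/(a^2 + 2*a*v + v^2)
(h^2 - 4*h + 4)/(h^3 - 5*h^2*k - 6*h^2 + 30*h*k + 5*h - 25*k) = (h^2 - 4*h + 4)/(h^3 - 5*h^2*k - 6*h^2 + 30*h*k + 5*h - 25*k)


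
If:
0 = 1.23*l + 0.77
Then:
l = -0.63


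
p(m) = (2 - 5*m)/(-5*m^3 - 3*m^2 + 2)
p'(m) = (2 - 5*m)*(15*m^2 + 6*m)/(-5*m^3 - 3*m^2 + 2)^2 - 5/(-5*m^3 - 3*m^2 + 2) = (25*m^3 + 15*m^2 - 3*m*(5*m - 2)*(5*m + 2) - 10)/(5*m^3 + 3*m^2 - 2)^2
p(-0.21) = 1.59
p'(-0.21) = -3.11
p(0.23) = 0.48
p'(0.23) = -2.23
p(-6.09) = 0.03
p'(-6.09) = 0.01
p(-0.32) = 1.94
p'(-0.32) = -3.09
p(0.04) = 0.90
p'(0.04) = -2.39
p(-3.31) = 0.12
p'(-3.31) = 0.09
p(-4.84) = 0.05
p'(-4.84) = 0.02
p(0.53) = -1.57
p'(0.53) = -40.30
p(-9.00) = 0.01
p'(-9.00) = 0.00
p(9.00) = 0.01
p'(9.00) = 0.00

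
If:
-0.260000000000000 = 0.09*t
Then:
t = -2.89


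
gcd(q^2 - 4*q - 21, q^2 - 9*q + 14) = q - 7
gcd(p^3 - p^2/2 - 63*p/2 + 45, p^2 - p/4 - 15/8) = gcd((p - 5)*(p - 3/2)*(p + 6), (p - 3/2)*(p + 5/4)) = p - 3/2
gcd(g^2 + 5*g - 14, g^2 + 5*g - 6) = 1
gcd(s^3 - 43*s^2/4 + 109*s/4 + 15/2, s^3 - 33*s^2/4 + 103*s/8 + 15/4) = s^2 - 23*s/4 - 3/2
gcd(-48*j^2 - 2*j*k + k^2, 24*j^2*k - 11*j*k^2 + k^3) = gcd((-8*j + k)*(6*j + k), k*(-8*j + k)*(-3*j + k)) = 8*j - k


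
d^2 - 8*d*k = d*(d - 8*k)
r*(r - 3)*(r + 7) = r^3 + 4*r^2 - 21*r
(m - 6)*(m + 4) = m^2 - 2*m - 24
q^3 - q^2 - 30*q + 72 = (q - 4)*(q - 3)*(q + 6)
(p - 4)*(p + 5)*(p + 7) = p^3 + 8*p^2 - 13*p - 140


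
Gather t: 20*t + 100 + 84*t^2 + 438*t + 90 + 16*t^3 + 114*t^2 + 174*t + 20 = 16*t^3 + 198*t^2 + 632*t + 210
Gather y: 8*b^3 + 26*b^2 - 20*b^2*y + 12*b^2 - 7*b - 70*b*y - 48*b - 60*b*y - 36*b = 8*b^3 + 38*b^2 - 91*b + y*(-20*b^2 - 130*b)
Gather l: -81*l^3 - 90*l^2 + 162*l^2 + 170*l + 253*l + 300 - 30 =-81*l^3 + 72*l^2 + 423*l + 270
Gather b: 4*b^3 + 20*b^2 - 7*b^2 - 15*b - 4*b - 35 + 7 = 4*b^3 + 13*b^2 - 19*b - 28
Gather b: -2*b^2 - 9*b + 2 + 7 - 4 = -2*b^2 - 9*b + 5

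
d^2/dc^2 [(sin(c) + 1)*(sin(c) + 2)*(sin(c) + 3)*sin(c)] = -16*sin(c)^4 - 54*sin(c)^3 - 32*sin(c)^2 + 30*sin(c) + 22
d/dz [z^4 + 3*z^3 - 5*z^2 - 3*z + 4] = 4*z^3 + 9*z^2 - 10*z - 3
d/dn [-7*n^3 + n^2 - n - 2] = -21*n^2 + 2*n - 1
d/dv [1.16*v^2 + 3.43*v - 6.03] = 2.32*v + 3.43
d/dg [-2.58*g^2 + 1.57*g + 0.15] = 1.57 - 5.16*g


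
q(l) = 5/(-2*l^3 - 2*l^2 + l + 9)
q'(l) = 5*(6*l^2 + 4*l - 1)/(-2*l^3 - 2*l^2 + l + 9)^2 = 5*(6*l^2 + 4*l - 1)/(2*l^3 + 2*l^2 - l - 9)^2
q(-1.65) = 0.46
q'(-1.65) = 0.37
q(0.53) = 0.58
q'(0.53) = 0.19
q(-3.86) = 0.06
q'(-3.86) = 0.04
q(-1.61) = 0.47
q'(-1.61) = 0.36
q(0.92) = 0.75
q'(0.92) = 0.87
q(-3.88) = 0.05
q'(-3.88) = 0.04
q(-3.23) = 0.10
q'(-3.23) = 0.09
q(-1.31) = 0.57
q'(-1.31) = 0.26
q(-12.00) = 0.00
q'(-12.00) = 0.00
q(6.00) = -0.01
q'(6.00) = 0.00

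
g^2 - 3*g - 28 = (g - 7)*(g + 4)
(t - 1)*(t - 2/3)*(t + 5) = t^3 + 10*t^2/3 - 23*t/3 + 10/3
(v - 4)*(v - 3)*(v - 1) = v^3 - 8*v^2 + 19*v - 12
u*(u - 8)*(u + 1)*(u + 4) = u^4 - 3*u^3 - 36*u^2 - 32*u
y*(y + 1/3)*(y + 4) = y^3 + 13*y^2/3 + 4*y/3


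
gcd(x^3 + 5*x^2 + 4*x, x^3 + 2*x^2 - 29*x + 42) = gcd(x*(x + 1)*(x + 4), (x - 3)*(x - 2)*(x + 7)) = 1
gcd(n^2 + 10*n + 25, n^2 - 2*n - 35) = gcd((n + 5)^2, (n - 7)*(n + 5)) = n + 5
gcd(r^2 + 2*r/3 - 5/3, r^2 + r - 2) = r - 1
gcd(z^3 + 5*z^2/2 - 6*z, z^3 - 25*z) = z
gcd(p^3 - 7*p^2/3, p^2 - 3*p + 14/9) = p - 7/3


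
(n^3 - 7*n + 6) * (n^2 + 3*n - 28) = n^5 + 3*n^4 - 35*n^3 - 15*n^2 + 214*n - 168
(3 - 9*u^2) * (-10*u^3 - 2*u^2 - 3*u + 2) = 90*u^5 + 18*u^4 - 3*u^3 - 24*u^2 - 9*u + 6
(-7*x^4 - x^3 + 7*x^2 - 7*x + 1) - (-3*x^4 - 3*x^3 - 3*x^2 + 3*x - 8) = -4*x^4 + 2*x^3 + 10*x^2 - 10*x + 9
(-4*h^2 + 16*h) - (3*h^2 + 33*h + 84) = -7*h^2 - 17*h - 84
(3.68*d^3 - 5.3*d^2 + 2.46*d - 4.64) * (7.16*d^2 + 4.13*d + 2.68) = 26.3488*d^5 - 22.7496*d^4 + 5.587*d^3 - 37.2666*d^2 - 12.5704*d - 12.4352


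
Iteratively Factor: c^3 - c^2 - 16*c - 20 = (c - 5)*(c^2 + 4*c + 4) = (c - 5)*(c + 2)*(c + 2)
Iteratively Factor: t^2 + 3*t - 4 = (t - 1)*(t + 4)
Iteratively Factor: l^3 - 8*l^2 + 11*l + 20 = (l - 5)*(l^2 - 3*l - 4) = (l - 5)*(l + 1)*(l - 4)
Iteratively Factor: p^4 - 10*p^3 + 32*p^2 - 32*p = (p - 2)*(p^3 - 8*p^2 + 16*p) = p*(p - 2)*(p^2 - 8*p + 16) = p*(p - 4)*(p - 2)*(p - 4)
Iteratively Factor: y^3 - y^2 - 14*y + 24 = (y - 3)*(y^2 + 2*y - 8) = (y - 3)*(y - 2)*(y + 4)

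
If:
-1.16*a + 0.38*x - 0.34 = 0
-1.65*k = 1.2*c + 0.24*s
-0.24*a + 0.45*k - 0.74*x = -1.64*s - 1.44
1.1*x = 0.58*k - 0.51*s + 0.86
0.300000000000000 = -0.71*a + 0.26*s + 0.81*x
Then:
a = -0.18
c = 1.72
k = -1.19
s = -0.42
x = 0.35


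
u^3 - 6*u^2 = u^2*(u - 6)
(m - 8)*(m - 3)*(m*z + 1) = m^3*z - 11*m^2*z + m^2 + 24*m*z - 11*m + 24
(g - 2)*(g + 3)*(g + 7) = g^3 + 8*g^2 + g - 42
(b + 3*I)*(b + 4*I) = b^2 + 7*I*b - 12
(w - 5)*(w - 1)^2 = w^3 - 7*w^2 + 11*w - 5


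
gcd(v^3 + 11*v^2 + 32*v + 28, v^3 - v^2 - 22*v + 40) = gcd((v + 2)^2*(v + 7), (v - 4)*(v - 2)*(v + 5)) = 1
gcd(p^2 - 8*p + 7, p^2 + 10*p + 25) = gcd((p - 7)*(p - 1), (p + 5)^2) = 1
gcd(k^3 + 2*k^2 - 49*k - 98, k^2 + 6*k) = 1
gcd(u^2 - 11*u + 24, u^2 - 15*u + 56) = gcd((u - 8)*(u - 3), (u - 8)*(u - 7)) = u - 8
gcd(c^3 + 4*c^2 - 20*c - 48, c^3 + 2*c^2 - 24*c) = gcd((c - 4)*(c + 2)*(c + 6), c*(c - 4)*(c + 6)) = c^2 + 2*c - 24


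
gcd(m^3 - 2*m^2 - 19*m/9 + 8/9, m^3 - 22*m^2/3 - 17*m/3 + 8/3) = m^2 + 2*m/3 - 1/3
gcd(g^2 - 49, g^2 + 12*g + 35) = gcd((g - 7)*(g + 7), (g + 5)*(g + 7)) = g + 7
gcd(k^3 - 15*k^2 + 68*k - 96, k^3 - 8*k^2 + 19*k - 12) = k^2 - 7*k + 12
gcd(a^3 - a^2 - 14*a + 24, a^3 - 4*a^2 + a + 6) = a^2 - 5*a + 6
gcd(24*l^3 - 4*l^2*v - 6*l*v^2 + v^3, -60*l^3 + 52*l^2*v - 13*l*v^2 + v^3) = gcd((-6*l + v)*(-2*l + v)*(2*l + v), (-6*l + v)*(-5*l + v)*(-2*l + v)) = 12*l^2 - 8*l*v + v^2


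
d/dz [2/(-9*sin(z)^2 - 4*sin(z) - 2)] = 4*(9*sin(z) + 2)*cos(z)/(9*sin(z)^2 + 4*sin(z) + 2)^2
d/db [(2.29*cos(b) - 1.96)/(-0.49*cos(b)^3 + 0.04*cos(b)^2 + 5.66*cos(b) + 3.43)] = (-2.2442*cos(b)^3 + 2.9728*cos(b)^2 - 0.1568*cos(b) - 18.9483)*sin(b)/(0.2401*cos(b)^6 - 0.0392*cos(b)^5 - 5.5452*cos(b)^4 - 2.9086*cos(b)^3 + 32.31*cos(b)^2 + 38.8276*cos(b) + 11.7649)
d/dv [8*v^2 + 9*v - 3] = 16*v + 9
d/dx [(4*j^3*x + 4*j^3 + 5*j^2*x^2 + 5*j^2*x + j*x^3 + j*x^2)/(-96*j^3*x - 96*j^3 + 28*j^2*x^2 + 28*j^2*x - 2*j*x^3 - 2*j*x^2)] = j*(-296*j^2 - 88*j*x + 19*x^2)/(2*(2304*j^4 - 1344*j^3*x + 292*j^2*x^2 - 28*j*x^3 + x^4))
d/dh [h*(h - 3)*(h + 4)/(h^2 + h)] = (h^2 + 2*h + 13)/(h^2 + 2*h + 1)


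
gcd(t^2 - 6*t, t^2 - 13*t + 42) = t - 6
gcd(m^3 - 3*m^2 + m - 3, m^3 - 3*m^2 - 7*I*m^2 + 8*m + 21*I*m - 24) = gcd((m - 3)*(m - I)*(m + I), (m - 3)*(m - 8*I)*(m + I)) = m^2 + m*(-3 + I) - 3*I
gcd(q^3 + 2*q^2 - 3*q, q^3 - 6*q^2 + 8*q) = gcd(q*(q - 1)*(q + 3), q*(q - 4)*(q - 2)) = q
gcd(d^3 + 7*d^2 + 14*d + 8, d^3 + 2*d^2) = d + 2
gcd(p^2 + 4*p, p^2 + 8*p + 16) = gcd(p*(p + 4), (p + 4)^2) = p + 4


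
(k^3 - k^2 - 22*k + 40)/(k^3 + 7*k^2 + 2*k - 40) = (k - 4)/(k + 4)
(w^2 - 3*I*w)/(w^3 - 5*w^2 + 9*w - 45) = w/(w^2 + w*(-5 + 3*I) - 15*I)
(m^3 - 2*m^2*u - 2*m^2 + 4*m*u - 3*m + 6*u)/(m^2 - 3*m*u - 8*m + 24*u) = (m^3 - 2*m^2*u - 2*m^2 + 4*m*u - 3*m + 6*u)/(m^2 - 3*m*u - 8*m + 24*u)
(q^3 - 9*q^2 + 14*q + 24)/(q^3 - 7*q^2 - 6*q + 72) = (q + 1)/(q + 3)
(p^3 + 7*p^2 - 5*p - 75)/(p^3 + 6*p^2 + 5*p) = (p^2 + 2*p - 15)/(p*(p + 1))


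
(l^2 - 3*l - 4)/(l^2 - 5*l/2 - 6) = 2*(l + 1)/(2*l + 3)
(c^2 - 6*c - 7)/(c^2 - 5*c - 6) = (c - 7)/(c - 6)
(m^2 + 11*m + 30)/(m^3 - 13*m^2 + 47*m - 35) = (m^2 + 11*m + 30)/(m^3 - 13*m^2 + 47*m - 35)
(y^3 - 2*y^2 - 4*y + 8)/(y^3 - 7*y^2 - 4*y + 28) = (y - 2)/(y - 7)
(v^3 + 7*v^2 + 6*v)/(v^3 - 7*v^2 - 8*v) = (v + 6)/(v - 8)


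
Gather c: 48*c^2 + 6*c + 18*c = 48*c^2 + 24*c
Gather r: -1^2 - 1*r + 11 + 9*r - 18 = 8*r - 8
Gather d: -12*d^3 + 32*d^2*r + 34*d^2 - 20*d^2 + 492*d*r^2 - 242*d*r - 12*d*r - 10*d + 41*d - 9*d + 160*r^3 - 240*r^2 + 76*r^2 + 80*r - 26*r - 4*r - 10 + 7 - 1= -12*d^3 + d^2*(32*r + 14) + d*(492*r^2 - 254*r + 22) + 160*r^3 - 164*r^2 + 50*r - 4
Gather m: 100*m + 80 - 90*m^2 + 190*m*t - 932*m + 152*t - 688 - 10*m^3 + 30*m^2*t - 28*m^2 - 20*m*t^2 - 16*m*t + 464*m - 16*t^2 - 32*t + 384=-10*m^3 + m^2*(30*t - 118) + m*(-20*t^2 + 174*t - 368) - 16*t^2 + 120*t - 224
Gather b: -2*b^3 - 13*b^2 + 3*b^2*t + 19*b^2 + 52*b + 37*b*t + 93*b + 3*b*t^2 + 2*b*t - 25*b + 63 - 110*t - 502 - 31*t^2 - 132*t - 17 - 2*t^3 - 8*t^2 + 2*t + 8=-2*b^3 + b^2*(3*t + 6) + b*(3*t^2 + 39*t + 120) - 2*t^3 - 39*t^2 - 240*t - 448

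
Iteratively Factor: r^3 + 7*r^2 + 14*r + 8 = (r + 4)*(r^2 + 3*r + 2) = (r + 1)*(r + 4)*(r + 2)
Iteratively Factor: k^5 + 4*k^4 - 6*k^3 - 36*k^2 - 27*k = (k - 3)*(k^4 + 7*k^3 + 15*k^2 + 9*k) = (k - 3)*(k + 3)*(k^3 + 4*k^2 + 3*k) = k*(k - 3)*(k + 3)*(k^2 + 4*k + 3) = k*(k - 3)*(k + 1)*(k + 3)*(k + 3)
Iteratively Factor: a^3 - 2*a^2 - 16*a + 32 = (a - 4)*(a^2 + 2*a - 8) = (a - 4)*(a - 2)*(a + 4)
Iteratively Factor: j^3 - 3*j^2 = (j - 3)*(j^2) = j*(j - 3)*(j)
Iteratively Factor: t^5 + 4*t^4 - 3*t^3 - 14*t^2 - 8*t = (t)*(t^4 + 4*t^3 - 3*t^2 - 14*t - 8) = t*(t - 2)*(t^3 + 6*t^2 + 9*t + 4) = t*(t - 2)*(t + 1)*(t^2 + 5*t + 4) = t*(t - 2)*(t + 1)*(t + 4)*(t + 1)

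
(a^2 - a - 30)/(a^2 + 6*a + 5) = (a - 6)/(a + 1)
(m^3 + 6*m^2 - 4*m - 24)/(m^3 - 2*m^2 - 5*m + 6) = (m^2 + 4*m - 12)/(m^2 - 4*m + 3)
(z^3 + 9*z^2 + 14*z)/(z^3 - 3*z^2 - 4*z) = (z^2 + 9*z + 14)/(z^2 - 3*z - 4)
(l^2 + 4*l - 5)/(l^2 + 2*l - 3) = (l + 5)/(l + 3)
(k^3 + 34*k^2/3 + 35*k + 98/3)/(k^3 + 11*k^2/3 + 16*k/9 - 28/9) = 3*(k + 7)/(3*k - 2)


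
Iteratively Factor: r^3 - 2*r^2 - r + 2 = (r - 1)*(r^2 - r - 2) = (r - 1)*(r + 1)*(r - 2)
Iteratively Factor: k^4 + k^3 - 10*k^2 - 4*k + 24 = (k - 2)*(k^3 + 3*k^2 - 4*k - 12) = (k - 2)*(k + 3)*(k^2 - 4) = (k - 2)*(k + 2)*(k + 3)*(k - 2)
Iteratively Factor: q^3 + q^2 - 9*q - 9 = (q + 3)*(q^2 - 2*q - 3) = (q + 1)*(q + 3)*(q - 3)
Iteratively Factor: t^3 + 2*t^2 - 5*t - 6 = (t - 2)*(t^2 + 4*t + 3) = (t - 2)*(t + 3)*(t + 1)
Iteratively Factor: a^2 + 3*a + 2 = (a + 1)*(a + 2)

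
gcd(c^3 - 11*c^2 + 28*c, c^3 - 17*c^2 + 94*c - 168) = c^2 - 11*c + 28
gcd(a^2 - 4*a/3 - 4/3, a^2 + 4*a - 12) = a - 2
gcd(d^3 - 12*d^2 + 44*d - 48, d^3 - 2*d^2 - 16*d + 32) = d^2 - 6*d + 8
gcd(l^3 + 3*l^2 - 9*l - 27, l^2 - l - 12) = l + 3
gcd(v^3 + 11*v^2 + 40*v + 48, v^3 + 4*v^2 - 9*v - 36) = v^2 + 7*v + 12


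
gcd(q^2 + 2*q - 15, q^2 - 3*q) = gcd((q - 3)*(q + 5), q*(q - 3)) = q - 3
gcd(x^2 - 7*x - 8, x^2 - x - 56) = x - 8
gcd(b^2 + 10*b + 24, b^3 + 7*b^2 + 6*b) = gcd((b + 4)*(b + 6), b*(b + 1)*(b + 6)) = b + 6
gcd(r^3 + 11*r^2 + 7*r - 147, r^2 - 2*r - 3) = r - 3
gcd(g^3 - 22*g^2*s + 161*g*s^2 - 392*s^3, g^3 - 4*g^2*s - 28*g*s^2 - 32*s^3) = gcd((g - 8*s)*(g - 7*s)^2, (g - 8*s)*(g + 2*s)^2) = -g + 8*s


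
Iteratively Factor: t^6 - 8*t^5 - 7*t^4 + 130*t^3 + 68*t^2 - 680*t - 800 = (t - 5)*(t^5 - 3*t^4 - 22*t^3 + 20*t^2 + 168*t + 160) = (t - 5)*(t + 2)*(t^4 - 5*t^3 - 12*t^2 + 44*t + 80) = (t - 5)*(t + 2)^2*(t^3 - 7*t^2 + 2*t + 40) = (t - 5)*(t + 2)^3*(t^2 - 9*t + 20) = (t - 5)*(t - 4)*(t + 2)^3*(t - 5)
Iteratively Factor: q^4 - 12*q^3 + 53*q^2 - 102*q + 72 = (q - 2)*(q^3 - 10*q^2 + 33*q - 36) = (q - 4)*(q - 2)*(q^2 - 6*q + 9) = (q - 4)*(q - 3)*(q - 2)*(q - 3)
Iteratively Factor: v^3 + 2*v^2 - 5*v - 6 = (v + 1)*(v^2 + v - 6) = (v - 2)*(v + 1)*(v + 3)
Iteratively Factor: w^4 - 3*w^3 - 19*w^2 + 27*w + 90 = (w - 3)*(w^3 - 19*w - 30) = (w - 3)*(w + 3)*(w^2 - 3*w - 10) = (w - 5)*(w - 3)*(w + 3)*(w + 2)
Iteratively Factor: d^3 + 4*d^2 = (d)*(d^2 + 4*d) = d^2*(d + 4)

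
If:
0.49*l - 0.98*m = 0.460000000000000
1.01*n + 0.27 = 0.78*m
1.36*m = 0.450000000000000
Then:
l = 1.60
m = 0.33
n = -0.01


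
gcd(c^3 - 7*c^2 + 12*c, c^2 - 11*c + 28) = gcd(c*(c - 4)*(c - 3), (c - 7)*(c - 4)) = c - 4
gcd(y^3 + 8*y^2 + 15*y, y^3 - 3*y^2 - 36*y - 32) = 1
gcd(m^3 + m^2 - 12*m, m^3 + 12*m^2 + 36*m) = m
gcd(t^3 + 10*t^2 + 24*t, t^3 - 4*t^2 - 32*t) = t^2 + 4*t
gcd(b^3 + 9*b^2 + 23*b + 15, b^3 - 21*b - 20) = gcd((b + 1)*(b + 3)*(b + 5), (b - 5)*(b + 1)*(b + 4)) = b + 1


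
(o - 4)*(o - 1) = o^2 - 5*o + 4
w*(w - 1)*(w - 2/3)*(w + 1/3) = w^4 - 4*w^3/3 + w^2/9 + 2*w/9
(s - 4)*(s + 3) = s^2 - s - 12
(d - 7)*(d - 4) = d^2 - 11*d + 28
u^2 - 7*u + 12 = (u - 4)*(u - 3)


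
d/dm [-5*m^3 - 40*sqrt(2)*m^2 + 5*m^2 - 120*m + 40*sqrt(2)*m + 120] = -15*m^2 - 80*sqrt(2)*m + 10*m - 120 + 40*sqrt(2)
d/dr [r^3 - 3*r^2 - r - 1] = 3*r^2 - 6*r - 1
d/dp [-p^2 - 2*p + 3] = -2*p - 2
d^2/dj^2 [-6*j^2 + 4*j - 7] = -12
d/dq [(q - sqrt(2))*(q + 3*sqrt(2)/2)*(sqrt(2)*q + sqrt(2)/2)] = 3*sqrt(2)*q^2 + sqrt(2)*q + 2*q - 3*sqrt(2) + 1/2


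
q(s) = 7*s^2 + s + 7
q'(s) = 14*s + 1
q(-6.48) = 294.45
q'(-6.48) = -89.72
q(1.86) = 33.08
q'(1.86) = 27.04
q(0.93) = 13.98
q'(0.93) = 14.02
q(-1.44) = 20.08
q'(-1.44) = -19.16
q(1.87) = 33.35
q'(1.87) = 27.18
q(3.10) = 77.37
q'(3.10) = 44.40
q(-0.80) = 10.68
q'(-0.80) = -10.20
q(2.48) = 52.53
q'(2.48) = 35.72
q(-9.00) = 565.00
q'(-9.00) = -125.00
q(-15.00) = 1567.00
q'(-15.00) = -209.00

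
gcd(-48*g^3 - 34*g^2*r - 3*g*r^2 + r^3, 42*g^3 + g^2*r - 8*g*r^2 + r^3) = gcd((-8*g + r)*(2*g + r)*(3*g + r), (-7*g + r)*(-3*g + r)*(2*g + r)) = 2*g + r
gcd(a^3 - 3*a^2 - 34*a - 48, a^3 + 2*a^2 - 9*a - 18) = a^2 + 5*a + 6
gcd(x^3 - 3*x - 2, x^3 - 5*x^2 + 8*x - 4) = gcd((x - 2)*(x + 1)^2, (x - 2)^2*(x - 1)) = x - 2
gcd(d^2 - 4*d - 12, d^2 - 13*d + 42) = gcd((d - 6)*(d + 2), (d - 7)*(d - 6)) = d - 6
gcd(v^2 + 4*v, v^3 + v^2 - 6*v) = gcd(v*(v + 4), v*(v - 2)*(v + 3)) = v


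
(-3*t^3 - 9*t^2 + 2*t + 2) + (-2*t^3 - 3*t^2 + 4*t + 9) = -5*t^3 - 12*t^2 + 6*t + 11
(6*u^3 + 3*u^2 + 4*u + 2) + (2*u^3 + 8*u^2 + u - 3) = 8*u^3 + 11*u^2 + 5*u - 1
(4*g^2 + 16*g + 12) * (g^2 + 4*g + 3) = 4*g^4 + 32*g^3 + 88*g^2 + 96*g + 36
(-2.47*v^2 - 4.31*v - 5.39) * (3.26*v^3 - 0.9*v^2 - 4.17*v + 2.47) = -8.0522*v^5 - 11.8276*v^4 - 3.3925*v^3 + 16.7228*v^2 + 11.8306*v - 13.3133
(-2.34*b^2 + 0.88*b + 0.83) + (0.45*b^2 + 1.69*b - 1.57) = -1.89*b^2 + 2.57*b - 0.74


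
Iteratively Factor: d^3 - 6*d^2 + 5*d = (d - 1)*(d^2 - 5*d) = (d - 5)*(d - 1)*(d)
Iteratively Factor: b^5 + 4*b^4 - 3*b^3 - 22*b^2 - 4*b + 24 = (b + 3)*(b^4 + b^3 - 6*b^2 - 4*b + 8) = (b + 2)*(b + 3)*(b^3 - b^2 - 4*b + 4) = (b + 2)^2*(b + 3)*(b^2 - 3*b + 2) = (b - 2)*(b + 2)^2*(b + 3)*(b - 1)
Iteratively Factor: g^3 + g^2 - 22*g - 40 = (g + 2)*(g^2 - g - 20) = (g + 2)*(g + 4)*(g - 5)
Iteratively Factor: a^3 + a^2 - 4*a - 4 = (a + 1)*(a^2 - 4) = (a + 1)*(a + 2)*(a - 2)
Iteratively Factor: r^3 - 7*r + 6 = (r - 2)*(r^2 + 2*r - 3) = (r - 2)*(r - 1)*(r + 3)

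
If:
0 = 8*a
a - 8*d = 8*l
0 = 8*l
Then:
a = 0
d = 0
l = 0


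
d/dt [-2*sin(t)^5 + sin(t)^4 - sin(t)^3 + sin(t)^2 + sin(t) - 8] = (-10*sin(t)^4 + 4*sin(t)^3 - 3*sin(t)^2 + 2*sin(t) + 1)*cos(t)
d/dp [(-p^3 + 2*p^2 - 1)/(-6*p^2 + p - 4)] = (p*(3*p - 4)*(6*p^2 - p + 4) - (12*p - 1)*(p^3 - 2*p^2 + 1))/(6*p^2 - p + 4)^2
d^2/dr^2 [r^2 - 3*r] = 2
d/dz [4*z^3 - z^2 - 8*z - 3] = 12*z^2 - 2*z - 8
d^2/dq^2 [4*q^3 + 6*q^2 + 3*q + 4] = 24*q + 12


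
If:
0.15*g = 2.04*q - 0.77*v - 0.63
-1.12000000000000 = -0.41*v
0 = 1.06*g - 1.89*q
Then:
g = 2.75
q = 1.54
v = 2.73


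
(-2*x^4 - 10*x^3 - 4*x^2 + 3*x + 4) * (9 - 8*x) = 16*x^5 + 62*x^4 - 58*x^3 - 60*x^2 - 5*x + 36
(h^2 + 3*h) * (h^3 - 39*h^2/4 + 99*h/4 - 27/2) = h^5 - 27*h^4/4 - 9*h^3/2 + 243*h^2/4 - 81*h/2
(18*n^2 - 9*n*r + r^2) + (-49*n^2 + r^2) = -31*n^2 - 9*n*r + 2*r^2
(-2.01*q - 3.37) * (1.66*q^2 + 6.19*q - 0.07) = -3.3366*q^3 - 18.0361*q^2 - 20.7196*q + 0.2359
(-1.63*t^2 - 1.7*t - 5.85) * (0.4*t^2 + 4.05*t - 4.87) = -0.652*t^4 - 7.2815*t^3 - 1.2869*t^2 - 15.4135*t + 28.4895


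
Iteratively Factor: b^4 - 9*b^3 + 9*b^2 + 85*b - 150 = (b + 3)*(b^3 - 12*b^2 + 45*b - 50) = (b - 5)*(b + 3)*(b^2 - 7*b + 10) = (b - 5)^2*(b + 3)*(b - 2)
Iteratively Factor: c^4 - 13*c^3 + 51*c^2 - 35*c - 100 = (c + 1)*(c^3 - 14*c^2 + 65*c - 100) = (c - 5)*(c + 1)*(c^2 - 9*c + 20) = (c - 5)*(c - 4)*(c + 1)*(c - 5)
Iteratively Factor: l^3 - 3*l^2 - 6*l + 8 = (l + 2)*(l^2 - 5*l + 4) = (l - 1)*(l + 2)*(l - 4)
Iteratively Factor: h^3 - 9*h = (h - 3)*(h^2 + 3*h) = h*(h - 3)*(h + 3)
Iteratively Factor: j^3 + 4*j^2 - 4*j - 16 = (j - 2)*(j^2 + 6*j + 8) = (j - 2)*(j + 2)*(j + 4)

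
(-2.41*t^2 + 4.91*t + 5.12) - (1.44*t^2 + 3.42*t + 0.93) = -3.85*t^2 + 1.49*t + 4.19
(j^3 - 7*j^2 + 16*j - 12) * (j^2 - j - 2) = j^5 - 8*j^4 + 21*j^3 - 14*j^2 - 20*j + 24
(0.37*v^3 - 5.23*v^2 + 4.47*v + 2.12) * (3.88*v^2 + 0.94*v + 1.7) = 1.4356*v^5 - 19.9446*v^4 + 13.0564*v^3 + 3.5364*v^2 + 9.5918*v + 3.604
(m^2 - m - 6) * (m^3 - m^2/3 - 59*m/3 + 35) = m^5 - 4*m^4/3 - 76*m^3/3 + 170*m^2/3 + 83*m - 210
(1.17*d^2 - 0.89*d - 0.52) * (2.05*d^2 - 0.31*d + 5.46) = 2.3985*d^4 - 2.1872*d^3 + 5.5981*d^2 - 4.6982*d - 2.8392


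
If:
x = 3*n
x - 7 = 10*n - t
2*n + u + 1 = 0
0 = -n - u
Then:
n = -1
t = 0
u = 1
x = -3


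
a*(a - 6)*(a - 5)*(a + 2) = a^4 - 9*a^3 + 8*a^2 + 60*a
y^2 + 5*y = y*(y + 5)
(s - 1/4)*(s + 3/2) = s^2 + 5*s/4 - 3/8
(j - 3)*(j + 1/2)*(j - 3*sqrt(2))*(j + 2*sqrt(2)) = j^4 - 5*j^3/2 - sqrt(2)*j^3 - 27*j^2/2 + 5*sqrt(2)*j^2/2 + 3*sqrt(2)*j/2 + 30*j + 18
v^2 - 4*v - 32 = (v - 8)*(v + 4)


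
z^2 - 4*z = z*(z - 4)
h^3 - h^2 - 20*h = h*(h - 5)*(h + 4)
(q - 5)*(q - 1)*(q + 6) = q^3 - 31*q + 30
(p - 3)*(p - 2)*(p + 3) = p^3 - 2*p^2 - 9*p + 18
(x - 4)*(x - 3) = x^2 - 7*x + 12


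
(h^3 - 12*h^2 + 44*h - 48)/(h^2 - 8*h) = (h^3 - 12*h^2 + 44*h - 48)/(h*(h - 8))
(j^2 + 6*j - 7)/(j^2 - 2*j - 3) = (-j^2 - 6*j + 7)/(-j^2 + 2*j + 3)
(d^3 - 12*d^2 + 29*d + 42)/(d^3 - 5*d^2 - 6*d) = (d - 7)/d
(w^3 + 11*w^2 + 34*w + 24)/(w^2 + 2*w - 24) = (w^2 + 5*w + 4)/(w - 4)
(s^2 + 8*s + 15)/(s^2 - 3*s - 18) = (s + 5)/(s - 6)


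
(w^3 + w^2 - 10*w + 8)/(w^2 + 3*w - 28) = (w^3 + w^2 - 10*w + 8)/(w^2 + 3*w - 28)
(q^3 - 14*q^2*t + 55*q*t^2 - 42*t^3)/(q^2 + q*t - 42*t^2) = (q^2 - 8*q*t + 7*t^2)/(q + 7*t)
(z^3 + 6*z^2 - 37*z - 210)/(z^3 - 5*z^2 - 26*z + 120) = (z + 7)/(z - 4)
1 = 1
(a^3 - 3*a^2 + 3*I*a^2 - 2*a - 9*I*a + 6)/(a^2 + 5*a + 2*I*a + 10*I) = (a^2 + a*(-3 + I) - 3*I)/(a + 5)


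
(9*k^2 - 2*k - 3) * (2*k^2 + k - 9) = 18*k^4 + 5*k^3 - 89*k^2 + 15*k + 27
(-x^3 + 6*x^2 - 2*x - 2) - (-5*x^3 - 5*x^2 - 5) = 4*x^3 + 11*x^2 - 2*x + 3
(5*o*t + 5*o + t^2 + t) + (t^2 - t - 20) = 5*o*t + 5*o + 2*t^2 - 20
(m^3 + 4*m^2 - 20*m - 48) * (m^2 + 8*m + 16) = m^5 + 12*m^4 + 28*m^3 - 144*m^2 - 704*m - 768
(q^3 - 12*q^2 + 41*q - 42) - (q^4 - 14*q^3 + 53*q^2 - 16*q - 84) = -q^4 + 15*q^3 - 65*q^2 + 57*q + 42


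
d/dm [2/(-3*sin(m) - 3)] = 2*cos(m)/(3*(sin(m) + 1)^2)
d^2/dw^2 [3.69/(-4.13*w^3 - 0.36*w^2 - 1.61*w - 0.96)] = ((91.4382*w + 2.6568)*(4.13*w^3 + 0.36*w^2 + 1.61*w + 0.96) - 3.69*(12.39*w^2 + 0.72*w + 1.61)*(24.78*w^2 + 1.44*w + 3.22))/(4.13*w^3 + 0.36*w^2 + 1.61*w + 0.96)^3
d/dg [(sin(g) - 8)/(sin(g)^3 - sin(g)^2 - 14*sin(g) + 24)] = (-2*sin(g)^3 + 25*sin(g)^2 - 16*sin(g) - 88)*cos(g)/(sin(g)^3 - sin(g)^2 - 14*sin(g) + 24)^2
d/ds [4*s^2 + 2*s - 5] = 8*s + 2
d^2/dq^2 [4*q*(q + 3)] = 8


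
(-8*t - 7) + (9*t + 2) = t - 5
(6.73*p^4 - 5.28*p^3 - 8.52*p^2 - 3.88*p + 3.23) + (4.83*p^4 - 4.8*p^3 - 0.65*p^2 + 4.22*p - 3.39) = 11.56*p^4 - 10.08*p^3 - 9.17*p^2 + 0.34*p - 0.16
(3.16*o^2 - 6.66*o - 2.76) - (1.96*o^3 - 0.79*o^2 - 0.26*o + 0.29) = -1.96*o^3 + 3.95*o^2 - 6.4*o - 3.05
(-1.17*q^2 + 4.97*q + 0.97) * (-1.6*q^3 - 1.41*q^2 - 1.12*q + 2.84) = 1.872*q^5 - 6.3023*q^4 - 7.2493*q^3 - 10.2569*q^2 + 13.0284*q + 2.7548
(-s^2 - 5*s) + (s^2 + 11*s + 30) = 6*s + 30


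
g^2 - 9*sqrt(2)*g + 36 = (g - 6*sqrt(2))*(g - 3*sqrt(2))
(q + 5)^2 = q^2 + 10*q + 25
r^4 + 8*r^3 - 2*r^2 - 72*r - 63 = (r - 3)*(r + 1)*(r + 3)*(r + 7)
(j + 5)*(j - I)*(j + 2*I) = j^3 + 5*j^2 + I*j^2 + 2*j + 5*I*j + 10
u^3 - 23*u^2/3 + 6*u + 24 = (u - 6)*(u - 3)*(u + 4/3)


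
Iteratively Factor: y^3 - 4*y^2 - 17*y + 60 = (y - 3)*(y^2 - y - 20) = (y - 5)*(y - 3)*(y + 4)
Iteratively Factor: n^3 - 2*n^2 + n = (n)*(n^2 - 2*n + 1) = n*(n - 1)*(n - 1)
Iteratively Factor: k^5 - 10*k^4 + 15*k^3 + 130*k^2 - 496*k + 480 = (k - 3)*(k^4 - 7*k^3 - 6*k^2 + 112*k - 160) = (k - 3)*(k - 2)*(k^3 - 5*k^2 - 16*k + 80) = (k - 3)*(k - 2)*(k + 4)*(k^2 - 9*k + 20) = (k - 5)*(k - 3)*(k - 2)*(k + 4)*(k - 4)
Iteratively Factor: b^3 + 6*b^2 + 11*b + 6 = (b + 2)*(b^2 + 4*b + 3) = (b + 1)*(b + 2)*(b + 3)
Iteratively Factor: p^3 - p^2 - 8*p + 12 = (p - 2)*(p^2 + p - 6) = (p - 2)^2*(p + 3)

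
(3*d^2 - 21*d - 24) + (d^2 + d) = 4*d^2 - 20*d - 24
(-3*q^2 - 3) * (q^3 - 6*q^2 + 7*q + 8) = -3*q^5 + 18*q^4 - 24*q^3 - 6*q^2 - 21*q - 24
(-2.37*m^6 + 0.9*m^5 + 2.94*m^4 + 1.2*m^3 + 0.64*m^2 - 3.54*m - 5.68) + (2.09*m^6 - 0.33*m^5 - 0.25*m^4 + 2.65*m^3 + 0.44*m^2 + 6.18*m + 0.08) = -0.28*m^6 + 0.57*m^5 + 2.69*m^4 + 3.85*m^3 + 1.08*m^2 + 2.64*m - 5.6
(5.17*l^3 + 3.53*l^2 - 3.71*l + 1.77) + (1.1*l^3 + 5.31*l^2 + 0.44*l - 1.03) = 6.27*l^3 + 8.84*l^2 - 3.27*l + 0.74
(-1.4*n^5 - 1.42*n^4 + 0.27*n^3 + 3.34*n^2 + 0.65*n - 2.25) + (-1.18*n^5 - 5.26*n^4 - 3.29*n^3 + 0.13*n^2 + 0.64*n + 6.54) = -2.58*n^5 - 6.68*n^4 - 3.02*n^3 + 3.47*n^2 + 1.29*n + 4.29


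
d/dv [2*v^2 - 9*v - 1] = 4*v - 9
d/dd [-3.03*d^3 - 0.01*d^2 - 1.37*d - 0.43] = -9.09*d^2 - 0.02*d - 1.37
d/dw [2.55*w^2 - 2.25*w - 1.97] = 5.1*w - 2.25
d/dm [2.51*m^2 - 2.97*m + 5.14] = 5.02*m - 2.97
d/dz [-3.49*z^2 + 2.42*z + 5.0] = 2.42 - 6.98*z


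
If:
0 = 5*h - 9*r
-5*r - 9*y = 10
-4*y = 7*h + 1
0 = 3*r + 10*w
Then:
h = 279/467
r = 155/467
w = -93/934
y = -605/467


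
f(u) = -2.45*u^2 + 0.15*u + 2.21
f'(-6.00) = 29.55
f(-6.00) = -86.89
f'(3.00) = -14.55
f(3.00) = -19.39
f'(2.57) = -12.44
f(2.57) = -13.59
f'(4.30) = -20.92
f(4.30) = -42.45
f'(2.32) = -11.22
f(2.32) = -10.63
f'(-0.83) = 4.22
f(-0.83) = 0.40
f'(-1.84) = 9.17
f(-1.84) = -6.36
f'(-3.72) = 18.38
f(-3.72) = -32.25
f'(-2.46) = 12.20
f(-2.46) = -12.99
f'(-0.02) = 0.25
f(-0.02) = 2.21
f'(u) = 0.15 - 4.9*u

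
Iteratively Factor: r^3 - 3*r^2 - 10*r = (r + 2)*(r^2 - 5*r) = r*(r + 2)*(r - 5)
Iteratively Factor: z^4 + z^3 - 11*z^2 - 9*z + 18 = (z + 3)*(z^3 - 2*z^2 - 5*z + 6) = (z - 1)*(z + 3)*(z^2 - z - 6) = (z - 3)*(z - 1)*(z + 3)*(z + 2)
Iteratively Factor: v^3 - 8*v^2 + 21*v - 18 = (v - 3)*(v^2 - 5*v + 6) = (v - 3)*(v - 2)*(v - 3)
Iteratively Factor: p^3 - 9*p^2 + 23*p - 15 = (p - 5)*(p^2 - 4*p + 3) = (p - 5)*(p - 3)*(p - 1)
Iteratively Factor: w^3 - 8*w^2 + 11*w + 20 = (w + 1)*(w^2 - 9*w + 20) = (w - 4)*(w + 1)*(w - 5)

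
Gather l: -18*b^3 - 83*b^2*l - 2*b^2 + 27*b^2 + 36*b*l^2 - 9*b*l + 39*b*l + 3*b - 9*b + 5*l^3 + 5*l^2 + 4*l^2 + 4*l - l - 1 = -18*b^3 + 25*b^2 - 6*b + 5*l^3 + l^2*(36*b + 9) + l*(-83*b^2 + 30*b + 3) - 1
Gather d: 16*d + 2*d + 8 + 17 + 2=18*d + 27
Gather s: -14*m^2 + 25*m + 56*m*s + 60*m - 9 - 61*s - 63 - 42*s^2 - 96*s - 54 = -14*m^2 + 85*m - 42*s^2 + s*(56*m - 157) - 126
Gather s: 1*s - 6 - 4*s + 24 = 18 - 3*s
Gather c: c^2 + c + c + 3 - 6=c^2 + 2*c - 3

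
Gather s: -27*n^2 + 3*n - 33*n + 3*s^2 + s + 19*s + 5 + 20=-27*n^2 - 30*n + 3*s^2 + 20*s + 25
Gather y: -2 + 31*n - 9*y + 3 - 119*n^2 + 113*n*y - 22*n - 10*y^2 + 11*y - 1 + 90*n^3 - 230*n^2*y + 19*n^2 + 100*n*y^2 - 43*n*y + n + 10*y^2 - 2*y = 90*n^3 - 100*n^2 + 100*n*y^2 + 10*n + y*(-230*n^2 + 70*n)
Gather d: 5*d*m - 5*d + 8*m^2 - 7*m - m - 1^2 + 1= d*(5*m - 5) + 8*m^2 - 8*m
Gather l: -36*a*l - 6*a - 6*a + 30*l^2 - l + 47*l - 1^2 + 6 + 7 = -12*a + 30*l^2 + l*(46 - 36*a) + 12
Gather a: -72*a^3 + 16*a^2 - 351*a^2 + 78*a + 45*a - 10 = -72*a^3 - 335*a^2 + 123*a - 10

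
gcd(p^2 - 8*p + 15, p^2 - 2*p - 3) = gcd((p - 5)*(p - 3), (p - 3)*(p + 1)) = p - 3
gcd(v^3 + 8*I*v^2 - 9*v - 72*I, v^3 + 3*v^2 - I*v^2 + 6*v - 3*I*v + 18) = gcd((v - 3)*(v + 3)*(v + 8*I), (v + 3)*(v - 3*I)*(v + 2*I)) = v + 3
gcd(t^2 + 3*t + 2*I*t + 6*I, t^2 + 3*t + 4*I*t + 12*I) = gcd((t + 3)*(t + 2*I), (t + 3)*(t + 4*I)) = t + 3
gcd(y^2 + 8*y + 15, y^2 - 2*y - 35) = y + 5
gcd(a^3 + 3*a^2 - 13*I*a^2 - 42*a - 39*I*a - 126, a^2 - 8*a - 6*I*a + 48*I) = a - 6*I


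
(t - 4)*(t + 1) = t^2 - 3*t - 4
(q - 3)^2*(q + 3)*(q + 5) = q^4 + 2*q^3 - 24*q^2 - 18*q + 135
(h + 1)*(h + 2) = h^2 + 3*h + 2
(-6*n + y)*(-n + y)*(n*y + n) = 6*n^3*y + 6*n^3 - 7*n^2*y^2 - 7*n^2*y + n*y^3 + n*y^2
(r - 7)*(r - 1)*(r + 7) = r^3 - r^2 - 49*r + 49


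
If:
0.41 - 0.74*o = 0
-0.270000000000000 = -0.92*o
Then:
No Solution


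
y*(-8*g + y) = -8*g*y + y^2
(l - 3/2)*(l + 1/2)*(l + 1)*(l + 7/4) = l^4 + 7*l^3/4 - 7*l^2/4 - 61*l/16 - 21/16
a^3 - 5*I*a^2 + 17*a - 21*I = (a - 7*I)*(a - I)*(a + 3*I)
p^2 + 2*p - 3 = (p - 1)*(p + 3)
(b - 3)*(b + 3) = b^2 - 9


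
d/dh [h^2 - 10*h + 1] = 2*h - 10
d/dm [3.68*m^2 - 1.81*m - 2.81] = 7.36*m - 1.81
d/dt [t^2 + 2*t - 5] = 2*t + 2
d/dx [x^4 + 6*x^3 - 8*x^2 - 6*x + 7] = 4*x^3 + 18*x^2 - 16*x - 6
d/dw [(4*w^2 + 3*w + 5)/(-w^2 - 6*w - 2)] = 3*(-7*w^2 - 2*w + 8)/(w^4 + 12*w^3 + 40*w^2 + 24*w + 4)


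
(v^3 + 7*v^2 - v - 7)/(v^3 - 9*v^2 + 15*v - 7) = (v^2 + 8*v + 7)/(v^2 - 8*v + 7)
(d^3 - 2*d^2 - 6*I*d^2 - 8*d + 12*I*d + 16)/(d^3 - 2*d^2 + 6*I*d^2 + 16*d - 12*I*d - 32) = (d - 4*I)/(d + 8*I)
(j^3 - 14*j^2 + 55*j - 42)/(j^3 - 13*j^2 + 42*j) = (j - 1)/j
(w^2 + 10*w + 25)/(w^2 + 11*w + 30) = (w + 5)/(w + 6)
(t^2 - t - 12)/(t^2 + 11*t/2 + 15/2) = 2*(t - 4)/(2*t + 5)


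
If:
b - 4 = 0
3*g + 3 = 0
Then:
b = 4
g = -1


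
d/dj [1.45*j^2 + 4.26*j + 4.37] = 2.9*j + 4.26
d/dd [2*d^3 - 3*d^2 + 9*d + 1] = 6*d^2 - 6*d + 9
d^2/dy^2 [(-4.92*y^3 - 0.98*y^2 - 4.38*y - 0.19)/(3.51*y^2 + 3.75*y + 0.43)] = (2.27373675443232e-13*y^4 - 205.649064*y^3 - 52.7712299999999*y^2 + 19.200906*y + 8.99288)/(43.243551*y^6 + 138.601125*y^5 + 163.971054*y^4 + 86.693625*y^3 + 20.087622*y^2 + 2.080125*y + 0.079507)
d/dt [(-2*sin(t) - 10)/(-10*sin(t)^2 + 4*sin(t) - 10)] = 5*(-10*sin(t) + cos(t)^2 + 2)*cos(t)/(5*sin(t)^2 - 2*sin(t) + 5)^2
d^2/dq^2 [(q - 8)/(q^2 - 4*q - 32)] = 2/(q^3 + 12*q^2 + 48*q + 64)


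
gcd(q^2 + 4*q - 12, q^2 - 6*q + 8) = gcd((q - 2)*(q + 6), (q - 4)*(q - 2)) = q - 2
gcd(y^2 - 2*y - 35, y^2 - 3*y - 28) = y - 7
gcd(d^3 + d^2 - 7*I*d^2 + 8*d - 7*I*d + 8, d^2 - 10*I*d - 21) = 1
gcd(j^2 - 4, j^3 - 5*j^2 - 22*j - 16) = j + 2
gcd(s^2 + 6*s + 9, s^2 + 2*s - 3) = s + 3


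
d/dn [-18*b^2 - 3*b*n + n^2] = -3*b + 2*n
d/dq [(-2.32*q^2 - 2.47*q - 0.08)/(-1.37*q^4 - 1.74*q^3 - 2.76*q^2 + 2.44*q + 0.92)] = (-6.3568*q^5 - 14.1885*q^4 - 9.034*q^3 - 12.8956*q^2 - 4.7104*q - 2.0772)/(1.8769*q^8 + 4.7676*q^7 + 10.59*q^6 + 2.9192*q^5 - 3.3944*q^4 - 16.6704*q^3 + 0.8752*q^2 + 4.4896*q + 0.8464)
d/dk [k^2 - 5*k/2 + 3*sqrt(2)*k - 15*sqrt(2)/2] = 2*k - 5/2 + 3*sqrt(2)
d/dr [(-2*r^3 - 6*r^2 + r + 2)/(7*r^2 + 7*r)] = (-2*r^4 - 4*r^3 - 7*r^2 - 4*r - 2)/(7*r^2*(r^2 + 2*r + 1))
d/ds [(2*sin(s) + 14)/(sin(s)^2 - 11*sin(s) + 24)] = 2*(-14*sin(s) + cos(s)^2 + 100)*cos(s)/(sin(s)^2 - 11*sin(s) + 24)^2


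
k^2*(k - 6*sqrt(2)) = k^3 - 6*sqrt(2)*k^2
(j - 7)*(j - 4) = j^2 - 11*j + 28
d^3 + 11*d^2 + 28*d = d*(d + 4)*(d + 7)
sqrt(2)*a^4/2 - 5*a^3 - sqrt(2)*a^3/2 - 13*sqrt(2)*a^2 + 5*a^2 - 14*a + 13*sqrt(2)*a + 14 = (a - 1)*(a - 7*sqrt(2))*(a + sqrt(2))*(sqrt(2)*a/2 + 1)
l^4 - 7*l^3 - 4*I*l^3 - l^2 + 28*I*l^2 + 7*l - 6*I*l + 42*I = (l - 7)*(l - 3*I)*(l - 2*I)*(l + I)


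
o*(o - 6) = o^2 - 6*o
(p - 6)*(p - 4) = p^2 - 10*p + 24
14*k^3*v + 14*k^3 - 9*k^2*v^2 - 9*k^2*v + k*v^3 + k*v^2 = (-7*k + v)*(-2*k + v)*(k*v + k)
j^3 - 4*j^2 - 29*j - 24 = (j - 8)*(j + 1)*(j + 3)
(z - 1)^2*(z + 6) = z^3 + 4*z^2 - 11*z + 6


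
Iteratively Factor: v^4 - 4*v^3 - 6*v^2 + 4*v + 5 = (v + 1)*(v^3 - 5*v^2 - v + 5) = (v - 5)*(v + 1)*(v^2 - 1) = (v - 5)*(v + 1)^2*(v - 1)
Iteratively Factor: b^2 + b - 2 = (b - 1)*(b + 2)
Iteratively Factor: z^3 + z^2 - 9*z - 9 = (z - 3)*(z^2 + 4*z + 3) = (z - 3)*(z + 3)*(z + 1)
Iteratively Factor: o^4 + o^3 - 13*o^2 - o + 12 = (o + 1)*(o^3 - 13*o + 12) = (o - 1)*(o + 1)*(o^2 + o - 12) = (o - 3)*(o - 1)*(o + 1)*(o + 4)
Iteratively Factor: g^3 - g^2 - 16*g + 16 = (g - 1)*(g^2 - 16) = (g - 4)*(g - 1)*(g + 4)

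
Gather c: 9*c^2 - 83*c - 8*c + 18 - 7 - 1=9*c^2 - 91*c + 10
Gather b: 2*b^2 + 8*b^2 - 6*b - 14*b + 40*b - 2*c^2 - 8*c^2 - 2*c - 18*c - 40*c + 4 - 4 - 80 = 10*b^2 + 20*b - 10*c^2 - 60*c - 80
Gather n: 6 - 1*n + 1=7 - n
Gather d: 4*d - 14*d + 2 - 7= -10*d - 5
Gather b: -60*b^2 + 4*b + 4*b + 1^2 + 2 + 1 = -60*b^2 + 8*b + 4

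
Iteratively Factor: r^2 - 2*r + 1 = (r - 1)*(r - 1)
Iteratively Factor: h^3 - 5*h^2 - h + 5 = (h - 5)*(h^2 - 1) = (h - 5)*(h - 1)*(h + 1)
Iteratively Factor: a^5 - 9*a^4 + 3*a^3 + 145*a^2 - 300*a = (a - 5)*(a^4 - 4*a^3 - 17*a^2 + 60*a) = (a - 5)^2*(a^3 + a^2 - 12*a) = (a - 5)^2*(a + 4)*(a^2 - 3*a) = (a - 5)^2*(a - 3)*(a + 4)*(a)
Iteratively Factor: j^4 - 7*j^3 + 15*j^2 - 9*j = (j - 1)*(j^3 - 6*j^2 + 9*j) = (j - 3)*(j - 1)*(j^2 - 3*j) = j*(j - 3)*(j - 1)*(j - 3)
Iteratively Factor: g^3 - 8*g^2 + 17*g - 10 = (g - 5)*(g^2 - 3*g + 2) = (g - 5)*(g - 2)*(g - 1)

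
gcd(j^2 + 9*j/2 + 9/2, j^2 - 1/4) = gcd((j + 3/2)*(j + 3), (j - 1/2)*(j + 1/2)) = 1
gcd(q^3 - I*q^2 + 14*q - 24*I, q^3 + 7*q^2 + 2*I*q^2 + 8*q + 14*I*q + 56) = q^2 + 2*I*q + 8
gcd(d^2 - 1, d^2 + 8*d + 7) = d + 1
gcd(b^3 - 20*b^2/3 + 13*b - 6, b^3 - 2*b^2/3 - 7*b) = b - 3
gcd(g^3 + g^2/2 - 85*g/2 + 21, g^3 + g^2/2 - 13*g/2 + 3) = g - 1/2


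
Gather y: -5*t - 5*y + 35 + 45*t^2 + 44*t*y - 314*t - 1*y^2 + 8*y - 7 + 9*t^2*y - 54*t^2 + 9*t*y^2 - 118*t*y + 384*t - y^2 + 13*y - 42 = -9*t^2 + 65*t + y^2*(9*t - 2) + y*(9*t^2 - 74*t + 16) - 14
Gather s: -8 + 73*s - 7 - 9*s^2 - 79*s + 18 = -9*s^2 - 6*s + 3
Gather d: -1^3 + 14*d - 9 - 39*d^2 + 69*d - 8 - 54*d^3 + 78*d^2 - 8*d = -54*d^3 + 39*d^2 + 75*d - 18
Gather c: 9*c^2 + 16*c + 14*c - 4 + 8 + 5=9*c^2 + 30*c + 9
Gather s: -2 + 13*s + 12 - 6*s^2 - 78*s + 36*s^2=30*s^2 - 65*s + 10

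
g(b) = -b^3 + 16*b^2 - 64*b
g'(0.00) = -64.00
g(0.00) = 0.00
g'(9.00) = -19.00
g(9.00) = -9.00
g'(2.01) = -11.80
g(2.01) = -72.12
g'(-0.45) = -79.01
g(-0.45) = 32.13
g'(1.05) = -33.71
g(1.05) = -50.72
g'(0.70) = -43.07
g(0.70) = -37.30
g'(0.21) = -57.41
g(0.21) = -12.74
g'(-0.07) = -66.25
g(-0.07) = 4.56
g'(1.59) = -20.70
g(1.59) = -65.33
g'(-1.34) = -112.27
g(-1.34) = 116.90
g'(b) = -3*b^2 + 32*b - 64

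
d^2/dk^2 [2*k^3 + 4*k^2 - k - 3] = 12*k + 8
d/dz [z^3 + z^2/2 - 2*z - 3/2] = 3*z^2 + z - 2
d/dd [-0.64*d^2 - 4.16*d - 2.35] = -1.28*d - 4.16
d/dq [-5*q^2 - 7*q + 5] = -10*q - 7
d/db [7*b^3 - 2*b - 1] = 21*b^2 - 2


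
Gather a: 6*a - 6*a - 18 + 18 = 0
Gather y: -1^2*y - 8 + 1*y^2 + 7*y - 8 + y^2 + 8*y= 2*y^2 + 14*y - 16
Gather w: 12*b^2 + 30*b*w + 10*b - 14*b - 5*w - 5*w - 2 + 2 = 12*b^2 - 4*b + w*(30*b - 10)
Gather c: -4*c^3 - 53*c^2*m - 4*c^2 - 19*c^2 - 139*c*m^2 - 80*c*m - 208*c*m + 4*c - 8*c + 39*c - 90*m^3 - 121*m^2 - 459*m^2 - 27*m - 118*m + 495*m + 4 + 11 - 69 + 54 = -4*c^3 + c^2*(-53*m - 23) + c*(-139*m^2 - 288*m + 35) - 90*m^3 - 580*m^2 + 350*m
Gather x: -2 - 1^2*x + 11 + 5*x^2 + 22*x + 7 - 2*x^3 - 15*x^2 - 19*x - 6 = -2*x^3 - 10*x^2 + 2*x + 10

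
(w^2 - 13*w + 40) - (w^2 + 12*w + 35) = 5 - 25*w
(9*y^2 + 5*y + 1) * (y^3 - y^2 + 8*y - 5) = 9*y^5 - 4*y^4 + 68*y^3 - 6*y^2 - 17*y - 5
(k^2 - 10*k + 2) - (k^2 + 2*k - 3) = 5 - 12*k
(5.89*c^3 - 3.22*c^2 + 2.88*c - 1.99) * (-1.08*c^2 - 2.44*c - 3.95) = -6.3612*c^5 - 10.894*c^4 - 18.5191*c^3 + 7.841*c^2 - 6.5204*c + 7.8605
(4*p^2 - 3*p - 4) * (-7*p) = -28*p^3 + 21*p^2 + 28*p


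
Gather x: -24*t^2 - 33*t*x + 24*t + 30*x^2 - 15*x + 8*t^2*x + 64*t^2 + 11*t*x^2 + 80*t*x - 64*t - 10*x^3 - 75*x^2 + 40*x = 40*t^2 - 40*t - 10*x^3 + x^2*(11*t - 45) + x*(8*t^2 + 47*t + 25)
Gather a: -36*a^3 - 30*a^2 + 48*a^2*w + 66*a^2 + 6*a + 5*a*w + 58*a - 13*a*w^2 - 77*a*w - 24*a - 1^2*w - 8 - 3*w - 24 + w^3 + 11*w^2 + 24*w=-36*a^3 + a^2*(48*w + 36) + a*(-13*w^2 - 72*w + 40) + w^3 + 11*w^2 + 20*w - 32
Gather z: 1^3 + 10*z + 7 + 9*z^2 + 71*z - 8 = 9*z^2 + 81*z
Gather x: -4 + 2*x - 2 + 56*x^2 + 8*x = 56*x^2 + 10*x - 6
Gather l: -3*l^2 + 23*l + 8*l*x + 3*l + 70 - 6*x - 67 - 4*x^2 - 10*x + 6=-3*l^2 + l*(8*x + 26) - 4*x^2 - 16*x + 9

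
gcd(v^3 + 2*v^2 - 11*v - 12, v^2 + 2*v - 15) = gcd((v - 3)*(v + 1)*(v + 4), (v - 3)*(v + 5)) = v - 3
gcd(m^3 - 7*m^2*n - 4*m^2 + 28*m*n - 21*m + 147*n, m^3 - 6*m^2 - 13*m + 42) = m^2 - 4*m - 21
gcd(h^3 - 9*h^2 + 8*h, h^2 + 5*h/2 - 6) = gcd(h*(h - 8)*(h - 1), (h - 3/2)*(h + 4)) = 1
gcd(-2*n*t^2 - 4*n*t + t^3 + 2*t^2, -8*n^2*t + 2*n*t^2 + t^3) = -2*n*t + t^2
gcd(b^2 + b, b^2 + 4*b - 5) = 1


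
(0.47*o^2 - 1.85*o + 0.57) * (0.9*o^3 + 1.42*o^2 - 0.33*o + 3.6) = 0.423*o^5 - 0.9976*o^4 - 2.2691*o^3 + 3.1119*o^2 - 6.8481*o + 2.052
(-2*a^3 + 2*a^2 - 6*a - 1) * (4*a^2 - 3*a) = -8*a^5 + 14*a^4 - 30*a^3 + 14*a^2 + 3*a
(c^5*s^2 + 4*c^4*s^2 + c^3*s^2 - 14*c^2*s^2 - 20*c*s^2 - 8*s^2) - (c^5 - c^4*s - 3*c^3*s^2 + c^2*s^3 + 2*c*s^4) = c^5*s^2 - c^5 + 4*c^4*s^2 + c^4*s + 4*c^3*s^2 - c^2*s^3 - 14*c^2*s^2 - 2*c*s^4 - 20*c*s^2 - 8*s^2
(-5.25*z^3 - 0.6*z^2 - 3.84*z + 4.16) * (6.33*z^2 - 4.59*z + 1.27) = -33.2325*z^5 + 20.2995*z^4 - 28.2207*z^3 + 43.1964*z^2 - 23.9712*z + 5.2832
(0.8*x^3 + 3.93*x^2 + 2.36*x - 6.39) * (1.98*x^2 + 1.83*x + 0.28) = 1.584*x^5 + 9.2454*x^4 + 12.0887*x^3 - 7.233*x^2 - 11.0329*x - 1.7892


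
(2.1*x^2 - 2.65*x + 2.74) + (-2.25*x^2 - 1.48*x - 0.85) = -0.15*x^2 - 4.13*x + 1.89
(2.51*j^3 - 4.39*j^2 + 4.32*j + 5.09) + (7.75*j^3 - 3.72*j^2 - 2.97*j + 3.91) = 10.26*j^3 - 8.11*j^2 + 1.35*j + 9.0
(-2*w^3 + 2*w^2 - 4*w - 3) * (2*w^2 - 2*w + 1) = -4*w^5 + 8*w^4 - 14*w^3 + 4*w^2 + 2*w - 3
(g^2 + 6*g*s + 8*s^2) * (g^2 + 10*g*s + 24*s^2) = g^4 + 16*g^3*s + 92*g^2*s^2 + 224*g*s^3 + 192*s^4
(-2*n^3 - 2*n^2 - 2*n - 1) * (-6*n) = 12*n^4 + 12*n^3 + 12*n^2 + 6*n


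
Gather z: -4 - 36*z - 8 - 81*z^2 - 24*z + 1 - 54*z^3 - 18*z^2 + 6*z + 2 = -54*z^3 - 99*z^2 - 54*z - 9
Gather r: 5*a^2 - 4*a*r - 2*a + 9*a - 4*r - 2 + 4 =5*a^2 + 7*a + r*(-4*a - 4) + 2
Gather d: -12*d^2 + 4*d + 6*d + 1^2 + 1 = -12*d^2 + 10*d + 2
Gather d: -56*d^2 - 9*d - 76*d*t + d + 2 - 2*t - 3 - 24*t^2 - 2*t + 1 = -56*d^2 + d*(-76*t - 8) - 24*t^2 - 4*t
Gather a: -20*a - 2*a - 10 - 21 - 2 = -22*a - 33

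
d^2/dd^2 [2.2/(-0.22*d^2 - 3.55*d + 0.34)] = (0.21296*d^2 + 3.4364*d - 2.2*(0.44*d + 3.55)*(0.88*d + 7.1) - 0.32912)/(0.22*d^2 + 3.55*d - 0.34)^3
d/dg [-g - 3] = -1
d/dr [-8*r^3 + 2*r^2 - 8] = 4*r*(1 - 6*r)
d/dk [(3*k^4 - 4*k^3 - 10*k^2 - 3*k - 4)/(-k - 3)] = (-9*k^4 - 28*k^3 + 46*k^2 + 60*k + 5)/(k^2 + 6*k + 9)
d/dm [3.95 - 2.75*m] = -2.75000000000000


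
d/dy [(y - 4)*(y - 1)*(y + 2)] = 3*y^2 - 6*y - 6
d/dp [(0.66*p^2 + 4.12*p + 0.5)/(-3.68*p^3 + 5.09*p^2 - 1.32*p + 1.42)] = (2.4288*p^4 + 30.3232*p^3 - 16.322*p^2 - 3.2156*p + 6.5104)/(13.5424*p^6 - 37.4624*p^5 + 35.6233*p^4 - 23.8888*p^3 + 16.198*p^2 - 3.7488*p + 2.0164)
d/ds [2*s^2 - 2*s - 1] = 4*s - 2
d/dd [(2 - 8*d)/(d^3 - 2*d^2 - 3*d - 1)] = 2*(8*d^3 - 11*d^2 + 4*d + 7)/(d^6 - 4*d^5 - 2*d^4 + 10*d^3 + 13*d^2 + 6*d + 1)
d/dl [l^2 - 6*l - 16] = 2*l - 6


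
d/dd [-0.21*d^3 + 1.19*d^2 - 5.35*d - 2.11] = -0.63*d^2 + 2.38*d - 5.35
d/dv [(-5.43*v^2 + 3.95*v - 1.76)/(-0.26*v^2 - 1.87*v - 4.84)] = (11.1811*v^2 + 51.6472*v - 22.4092)/(0.0676*v^4 + 0.9724*v^3 + 6.0137*v^2 + 18.1016*v + 23.4256)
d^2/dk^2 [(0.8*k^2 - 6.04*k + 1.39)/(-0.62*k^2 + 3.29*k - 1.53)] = (1.37987200000001*k^3 + 1.34738399999999*k^2 - 17.365332*k + 29.607766)/(0.238328*k^6 - 3.794028*k^5 + 21.897222*k^4 - 54.336653*k^3 + 54.036693*k^2 - 23.104683*k + 3.581577)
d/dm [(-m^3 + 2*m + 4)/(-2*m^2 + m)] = 2*(m^4 - m^3 + 2*m^2 + 8*m - 2)/(m^2*(4*m^2 - 4*m + 1))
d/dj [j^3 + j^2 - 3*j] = 3*j^2 + 2*j - 3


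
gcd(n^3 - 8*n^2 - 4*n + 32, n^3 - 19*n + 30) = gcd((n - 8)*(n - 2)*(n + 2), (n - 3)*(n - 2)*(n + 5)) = n - 2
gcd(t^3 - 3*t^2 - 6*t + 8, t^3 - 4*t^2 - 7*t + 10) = t^2 + t - 2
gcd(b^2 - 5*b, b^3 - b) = b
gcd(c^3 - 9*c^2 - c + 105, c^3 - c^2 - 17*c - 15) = c^2 - 2*c - 15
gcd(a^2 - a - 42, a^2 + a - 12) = 1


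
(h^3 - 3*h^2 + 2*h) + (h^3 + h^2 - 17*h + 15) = 2*h^3 - 2*h^2 - 15*h + 15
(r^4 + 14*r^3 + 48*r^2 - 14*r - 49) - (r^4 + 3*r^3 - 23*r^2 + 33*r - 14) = 11*r^3 + 71*r^2 - 47*r - 35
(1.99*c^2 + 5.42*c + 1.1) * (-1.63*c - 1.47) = -3.2437*c^3 - 11.7599*c^2 - 9.7604*c - 1.617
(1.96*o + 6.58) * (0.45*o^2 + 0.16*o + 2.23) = 0.882*o^3 + 3.2746*o^2 + 5.4236*o + 14.6734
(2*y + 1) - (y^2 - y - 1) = -y^2 + 3*y + 2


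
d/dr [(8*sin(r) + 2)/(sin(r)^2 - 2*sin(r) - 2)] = 4*(-sin(r) + cos(2*r) - 4)*cos(r)/(sin(r)^2 - 2*sin(r) - 2)^2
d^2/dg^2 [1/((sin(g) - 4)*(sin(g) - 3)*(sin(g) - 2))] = (-9*sin(g)^6 + 99*sin(g)^5 - 364*sin(g)^4 + 342*sin(g)^3 + 830*sin(g)^2 - 1884*sin(g) + 920)/((sin(g) - 4)^3*(sin(g) - 3)^3*(sin(g) - 2)^3)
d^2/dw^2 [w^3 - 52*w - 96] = 6*w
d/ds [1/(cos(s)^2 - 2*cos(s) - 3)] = 2*(cos(s) - 1)*sin(s)/(sin(s)^2 + 2*cos(s) + 2)^2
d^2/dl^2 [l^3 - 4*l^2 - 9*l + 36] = 6*l - 8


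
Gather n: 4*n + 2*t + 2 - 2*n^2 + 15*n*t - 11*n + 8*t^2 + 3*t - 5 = -2*n^2 + n*(15*t - 7) + 8*t^2 + 5*t - 3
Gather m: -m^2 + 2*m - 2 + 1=-m^2 + 2*m - 1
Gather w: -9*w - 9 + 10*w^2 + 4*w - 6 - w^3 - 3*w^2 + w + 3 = -w^3 + 7*w^2 - 4*w - 12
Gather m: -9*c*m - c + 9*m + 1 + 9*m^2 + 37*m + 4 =-c + 9*m^2 + m*(46 - 9*c) + 5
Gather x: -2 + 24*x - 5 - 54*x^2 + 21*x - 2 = -54*x^2 + 45*x - 9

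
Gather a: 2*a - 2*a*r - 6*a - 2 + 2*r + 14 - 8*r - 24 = a*(-2*r - 4) - 6*r - 12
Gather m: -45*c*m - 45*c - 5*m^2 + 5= -45*c*m - 45*c - 5*m^2 + 5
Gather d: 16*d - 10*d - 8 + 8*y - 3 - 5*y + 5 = 6*d + 3*y - 6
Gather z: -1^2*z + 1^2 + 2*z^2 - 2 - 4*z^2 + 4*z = -2*z^2 + 3*z - 1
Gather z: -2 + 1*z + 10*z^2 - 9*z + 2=10*z^2 - 8*z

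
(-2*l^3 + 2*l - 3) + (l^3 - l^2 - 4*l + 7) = -l^3 - l^2 - 2*l + 4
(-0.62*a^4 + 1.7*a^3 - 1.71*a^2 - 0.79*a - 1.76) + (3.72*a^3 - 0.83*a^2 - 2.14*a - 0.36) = -0.62*a^4 + 5.42*a^3 - 2.54*a^2 - 2.93*a - 2.12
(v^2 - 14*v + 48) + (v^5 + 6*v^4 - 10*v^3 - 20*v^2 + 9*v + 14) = v^5 + 6*v^4 - 10*v^3 - 19*v^2 - 5*v + 62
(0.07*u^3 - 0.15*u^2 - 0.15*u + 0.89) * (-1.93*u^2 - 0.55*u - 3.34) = -0.1351*u^5 + 0.251*u^4 + 0.1382*u^3 - 1.1342*u^2 + 0.0115*u - 2.9726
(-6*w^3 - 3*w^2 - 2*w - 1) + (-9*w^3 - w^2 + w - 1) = -15*w^3 - 4*w^2 - w - 2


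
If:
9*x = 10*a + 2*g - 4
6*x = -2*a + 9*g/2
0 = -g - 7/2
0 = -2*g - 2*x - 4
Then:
No Solution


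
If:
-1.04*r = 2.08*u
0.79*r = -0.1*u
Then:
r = 0.00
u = 0.00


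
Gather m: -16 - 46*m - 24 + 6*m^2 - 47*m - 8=6*m^2 - 93*m - 48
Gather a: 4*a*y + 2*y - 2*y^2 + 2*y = 4*a*y - 2*y^2 + 4*y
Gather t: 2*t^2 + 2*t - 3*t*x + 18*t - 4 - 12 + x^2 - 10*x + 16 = 2*t^2 + t*(20 - 3*x) + x^2 - 10*x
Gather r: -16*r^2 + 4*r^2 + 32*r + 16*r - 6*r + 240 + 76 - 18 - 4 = -12*r^2 + 42*r + 294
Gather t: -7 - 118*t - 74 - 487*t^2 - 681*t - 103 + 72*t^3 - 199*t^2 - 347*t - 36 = 72*t^3 - 686*t^2 - 1146*t - 220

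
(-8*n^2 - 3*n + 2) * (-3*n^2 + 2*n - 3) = 24*n^4 - 7*n^3 + 12*n^2 + 13*n - 6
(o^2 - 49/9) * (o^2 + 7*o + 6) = o^4 + 7*o^3 + 5*o^2/9 - 343*o/9 - 98/3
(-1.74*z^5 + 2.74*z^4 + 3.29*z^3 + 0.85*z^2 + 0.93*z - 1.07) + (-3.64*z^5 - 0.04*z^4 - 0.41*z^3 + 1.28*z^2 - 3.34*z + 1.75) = -5.38*z^5 + 2.7*z^4 + 2.88*z^3 + 2.13*z^2 - 2.41*z + 0.68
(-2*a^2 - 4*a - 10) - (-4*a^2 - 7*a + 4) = 2*a^2 + 3*a - 14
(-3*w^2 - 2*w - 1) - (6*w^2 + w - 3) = -9*w^2 - 3*w + 2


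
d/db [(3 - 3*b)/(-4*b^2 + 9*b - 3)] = 6*(-2*b^2 + 4*b - 3)/(16*b^4 - 72*b^3 + 105*b^2 - 54*b + 9)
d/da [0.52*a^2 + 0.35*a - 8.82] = 1.04*a + 0.35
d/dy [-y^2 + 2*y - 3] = 2 - 2*y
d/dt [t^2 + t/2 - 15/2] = 2*t + 1/2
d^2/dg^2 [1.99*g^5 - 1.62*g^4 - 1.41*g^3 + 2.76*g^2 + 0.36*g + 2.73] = 39.8*g^3 - 19.44*g^2 - 8.46*g + 5.52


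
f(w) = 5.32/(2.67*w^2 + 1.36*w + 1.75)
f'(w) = 5.32*(-5.34*w - 1.36)/(2.67*w^2 + 1.36*w + 1.75)^2 = (-28.4088*w - 7.2352)/(2.67*w^2 + 1.36*w + 1.75)^2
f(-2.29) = 0.42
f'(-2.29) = 0.36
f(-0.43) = 3.21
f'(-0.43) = 1.81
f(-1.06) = 1.61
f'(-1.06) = 2.09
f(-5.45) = 0.07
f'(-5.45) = 0.03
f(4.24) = 0.10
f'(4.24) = -0.04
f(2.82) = 0.20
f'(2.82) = -0.12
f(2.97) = 0.18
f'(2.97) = -0.11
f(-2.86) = 0.27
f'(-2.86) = 0.19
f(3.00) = 0.18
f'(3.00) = -0.10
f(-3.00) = 0.25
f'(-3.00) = 0.17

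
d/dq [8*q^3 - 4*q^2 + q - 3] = 24*q^2 - 8*q + 1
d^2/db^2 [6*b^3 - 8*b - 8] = 36*b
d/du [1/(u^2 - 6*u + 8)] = 2*(3 - u)/(u^2 - 6*u + 8)^2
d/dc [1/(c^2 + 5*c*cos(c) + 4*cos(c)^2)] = (5*c*sin(c) - 2*c + 4*sin(2*c) - 5*cos(c))/((c + cos(c))^2*(c + 4*cos(c))^2)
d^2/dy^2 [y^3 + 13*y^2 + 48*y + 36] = 6*y + 26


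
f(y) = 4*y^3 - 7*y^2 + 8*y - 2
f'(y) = 12*y^2 - 14*y + 8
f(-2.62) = -142.95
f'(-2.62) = 127.05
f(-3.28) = -244.70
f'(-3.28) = 183.02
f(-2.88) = -178.65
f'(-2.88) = 147.85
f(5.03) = 370.19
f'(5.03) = 241.19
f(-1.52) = -44.38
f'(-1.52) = 57.00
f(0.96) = 2.77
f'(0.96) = 5.62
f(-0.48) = -7.90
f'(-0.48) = 17.48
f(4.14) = 194.97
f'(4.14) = 155.72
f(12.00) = 5998.00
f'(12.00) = 1568.00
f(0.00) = -2.00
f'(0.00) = 8.00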